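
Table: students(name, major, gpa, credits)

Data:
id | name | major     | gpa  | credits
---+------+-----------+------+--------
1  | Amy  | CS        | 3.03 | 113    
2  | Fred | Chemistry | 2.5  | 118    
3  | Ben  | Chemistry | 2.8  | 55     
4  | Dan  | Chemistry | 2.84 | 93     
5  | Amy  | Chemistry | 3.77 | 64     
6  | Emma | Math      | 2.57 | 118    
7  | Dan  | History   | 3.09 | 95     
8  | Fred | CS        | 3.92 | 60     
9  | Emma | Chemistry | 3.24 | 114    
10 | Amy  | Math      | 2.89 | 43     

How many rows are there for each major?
SELECT major, COUNT(*) as count
FROM students
GROUP BY major

Result:
  CS: 2
  Chemistry: 5
  History: 1
  Math: 2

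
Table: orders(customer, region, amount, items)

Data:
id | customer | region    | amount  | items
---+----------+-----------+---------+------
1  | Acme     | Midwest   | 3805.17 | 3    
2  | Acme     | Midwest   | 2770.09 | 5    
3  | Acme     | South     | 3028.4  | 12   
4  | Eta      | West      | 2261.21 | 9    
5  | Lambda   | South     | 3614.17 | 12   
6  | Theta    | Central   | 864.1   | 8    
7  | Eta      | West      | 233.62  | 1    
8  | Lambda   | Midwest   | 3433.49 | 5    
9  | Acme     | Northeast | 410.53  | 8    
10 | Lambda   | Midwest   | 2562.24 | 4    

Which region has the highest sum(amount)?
SELECT region, SUM(amount) as val
FROM orders
GROUP BY region
ORDER BY val DESC
LIMIT 1

Result: Midwest with sum(amount) = 12570.99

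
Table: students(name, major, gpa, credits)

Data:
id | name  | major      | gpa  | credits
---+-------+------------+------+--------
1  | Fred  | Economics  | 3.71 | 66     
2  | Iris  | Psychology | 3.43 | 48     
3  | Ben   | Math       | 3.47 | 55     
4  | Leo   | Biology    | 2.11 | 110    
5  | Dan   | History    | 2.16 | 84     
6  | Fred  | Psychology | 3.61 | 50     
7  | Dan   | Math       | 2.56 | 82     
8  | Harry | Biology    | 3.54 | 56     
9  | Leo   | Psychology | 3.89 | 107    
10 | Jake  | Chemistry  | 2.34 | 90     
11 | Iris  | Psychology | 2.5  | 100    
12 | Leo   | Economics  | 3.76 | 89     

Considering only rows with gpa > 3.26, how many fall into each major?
SELECT major, COUNT(*)
FROM students
WHERE gpa > 3.26
GROUP BY major

Note: WHERE filters rows before grouping.

Result:
  Biology: 1
  Economics: 2
  Math: 1
  Psychology: 3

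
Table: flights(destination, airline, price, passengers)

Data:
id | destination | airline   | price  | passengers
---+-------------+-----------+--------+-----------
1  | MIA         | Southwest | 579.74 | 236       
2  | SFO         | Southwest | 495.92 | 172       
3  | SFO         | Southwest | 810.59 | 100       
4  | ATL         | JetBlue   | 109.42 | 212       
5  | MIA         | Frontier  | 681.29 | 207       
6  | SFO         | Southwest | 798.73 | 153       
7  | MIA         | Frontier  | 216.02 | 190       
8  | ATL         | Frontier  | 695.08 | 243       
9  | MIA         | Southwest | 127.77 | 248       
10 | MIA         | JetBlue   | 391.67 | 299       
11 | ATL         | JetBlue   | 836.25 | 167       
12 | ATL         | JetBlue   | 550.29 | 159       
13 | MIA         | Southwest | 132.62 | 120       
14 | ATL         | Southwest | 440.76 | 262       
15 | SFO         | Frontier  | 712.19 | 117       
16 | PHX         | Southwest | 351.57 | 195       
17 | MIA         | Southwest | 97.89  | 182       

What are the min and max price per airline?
SELECT airline, MIN(price), MAX(price)
FROM flights
GROUP BY airline

Result:
  Frontier: min=216.02, max=712.19
  JetBlue: min=109.42, max=836.25
  Southwest: min=97.89, max=810.59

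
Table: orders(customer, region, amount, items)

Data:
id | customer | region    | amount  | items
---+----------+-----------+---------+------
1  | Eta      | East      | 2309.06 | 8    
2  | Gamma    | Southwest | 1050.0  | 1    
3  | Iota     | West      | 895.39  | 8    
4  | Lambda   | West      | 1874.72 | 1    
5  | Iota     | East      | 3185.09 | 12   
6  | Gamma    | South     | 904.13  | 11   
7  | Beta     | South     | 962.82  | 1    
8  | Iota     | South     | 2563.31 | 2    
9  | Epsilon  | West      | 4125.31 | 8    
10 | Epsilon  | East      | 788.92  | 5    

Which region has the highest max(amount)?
SELECT region, MAX(amount) as val
FROM orders
GROUP BY region
ORDER BY val DESC
LIMIT 1

Result: West with max(amount) = 4125.31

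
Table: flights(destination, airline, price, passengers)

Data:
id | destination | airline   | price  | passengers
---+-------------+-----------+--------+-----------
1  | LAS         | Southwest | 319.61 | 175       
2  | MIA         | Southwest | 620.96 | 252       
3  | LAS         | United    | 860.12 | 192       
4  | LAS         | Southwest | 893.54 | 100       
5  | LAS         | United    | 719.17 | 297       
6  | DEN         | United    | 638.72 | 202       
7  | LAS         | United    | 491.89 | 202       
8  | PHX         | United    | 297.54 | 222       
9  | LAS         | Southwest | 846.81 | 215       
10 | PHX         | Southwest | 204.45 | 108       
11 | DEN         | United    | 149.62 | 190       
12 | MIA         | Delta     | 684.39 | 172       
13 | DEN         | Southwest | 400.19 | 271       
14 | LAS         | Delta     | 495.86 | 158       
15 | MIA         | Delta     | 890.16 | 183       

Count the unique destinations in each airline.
SELECT airline, COUNT(DISTINCT destination)
FROM flights
GROUP BY airline

Result:
  Delta: 2 distinct
  Southwest: 4 distinct
  United: 3 distinct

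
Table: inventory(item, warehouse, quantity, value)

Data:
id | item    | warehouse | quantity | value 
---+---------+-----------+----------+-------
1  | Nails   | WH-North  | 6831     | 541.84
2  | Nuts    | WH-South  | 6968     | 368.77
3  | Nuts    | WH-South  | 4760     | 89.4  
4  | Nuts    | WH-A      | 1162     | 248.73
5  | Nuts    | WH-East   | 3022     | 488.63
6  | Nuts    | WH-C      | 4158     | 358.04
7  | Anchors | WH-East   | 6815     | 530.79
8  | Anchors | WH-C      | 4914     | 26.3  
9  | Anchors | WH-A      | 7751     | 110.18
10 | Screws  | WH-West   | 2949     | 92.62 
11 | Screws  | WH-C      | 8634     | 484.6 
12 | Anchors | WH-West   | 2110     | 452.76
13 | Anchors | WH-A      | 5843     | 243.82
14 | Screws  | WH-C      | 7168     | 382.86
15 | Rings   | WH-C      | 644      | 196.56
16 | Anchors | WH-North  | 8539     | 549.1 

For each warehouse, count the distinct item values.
SELECT warehouse, COUNT(DISTINCT item)
FROM inventory
GROUP BY warehouse

Result:
  WH-A: 2 distinct
  WH-C: 4 distinct
  WH-East: 2 distinct
  WH-North: 2 distinct
  WH-South: 1 distinct
  WH-West: 2 distinct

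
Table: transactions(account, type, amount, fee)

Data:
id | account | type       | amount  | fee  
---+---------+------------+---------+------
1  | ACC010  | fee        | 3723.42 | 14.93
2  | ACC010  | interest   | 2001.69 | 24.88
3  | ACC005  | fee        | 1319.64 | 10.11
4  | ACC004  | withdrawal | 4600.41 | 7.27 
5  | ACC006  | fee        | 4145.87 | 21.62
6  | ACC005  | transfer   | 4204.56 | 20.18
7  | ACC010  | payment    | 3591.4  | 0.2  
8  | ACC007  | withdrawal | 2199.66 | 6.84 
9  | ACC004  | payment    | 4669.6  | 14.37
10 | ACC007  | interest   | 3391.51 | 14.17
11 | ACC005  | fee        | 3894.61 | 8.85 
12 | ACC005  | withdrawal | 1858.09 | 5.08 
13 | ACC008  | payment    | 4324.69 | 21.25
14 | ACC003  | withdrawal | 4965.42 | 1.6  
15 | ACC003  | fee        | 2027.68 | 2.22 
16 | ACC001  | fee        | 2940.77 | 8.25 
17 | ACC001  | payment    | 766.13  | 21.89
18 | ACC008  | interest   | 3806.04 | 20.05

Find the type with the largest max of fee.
SELECT type, MAX(fee) as val
FROM transactions
GROUP BY type
ORDER BY val DESC
LIMIT 1

Result: interest with max(fee) = 24.88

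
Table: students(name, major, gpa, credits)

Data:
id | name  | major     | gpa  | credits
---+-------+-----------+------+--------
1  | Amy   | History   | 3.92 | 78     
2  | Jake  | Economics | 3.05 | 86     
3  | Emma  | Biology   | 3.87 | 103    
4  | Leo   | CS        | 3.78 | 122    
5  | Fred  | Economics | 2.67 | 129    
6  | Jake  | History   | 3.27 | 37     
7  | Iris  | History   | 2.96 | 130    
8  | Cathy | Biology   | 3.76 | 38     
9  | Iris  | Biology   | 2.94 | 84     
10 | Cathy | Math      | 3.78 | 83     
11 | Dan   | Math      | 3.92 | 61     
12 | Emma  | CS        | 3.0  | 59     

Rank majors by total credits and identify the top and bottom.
SELECT major, SUM(credits)
FROM students
GROUP BY major
ORDER BY SUM(credits)

All groups:
  Math: 144
  CS: 181
  Economics: 215
  Biology: 225
  History: 245

Highest: History (245)
Lowest: Math (144)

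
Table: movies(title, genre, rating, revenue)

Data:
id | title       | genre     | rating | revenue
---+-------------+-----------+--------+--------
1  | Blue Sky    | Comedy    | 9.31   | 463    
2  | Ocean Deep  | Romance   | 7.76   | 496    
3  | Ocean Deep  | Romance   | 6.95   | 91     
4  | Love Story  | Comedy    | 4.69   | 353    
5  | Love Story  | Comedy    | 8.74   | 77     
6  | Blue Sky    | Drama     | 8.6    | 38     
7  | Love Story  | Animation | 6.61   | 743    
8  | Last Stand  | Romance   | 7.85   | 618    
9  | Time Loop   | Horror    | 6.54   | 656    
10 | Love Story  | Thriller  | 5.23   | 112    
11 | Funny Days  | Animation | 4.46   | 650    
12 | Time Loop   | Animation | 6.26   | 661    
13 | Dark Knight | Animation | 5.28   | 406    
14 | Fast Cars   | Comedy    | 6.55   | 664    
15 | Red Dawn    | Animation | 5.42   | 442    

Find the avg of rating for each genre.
SELECT genre, AVG(rating) as result
FROM movies
GROUP BY genre

Result:
  Animation: 5.61
  Comedy: 7.32
  Drama: 8.60
  Horror: 6.54
  Romance: 7.52
  Thriller: 5.23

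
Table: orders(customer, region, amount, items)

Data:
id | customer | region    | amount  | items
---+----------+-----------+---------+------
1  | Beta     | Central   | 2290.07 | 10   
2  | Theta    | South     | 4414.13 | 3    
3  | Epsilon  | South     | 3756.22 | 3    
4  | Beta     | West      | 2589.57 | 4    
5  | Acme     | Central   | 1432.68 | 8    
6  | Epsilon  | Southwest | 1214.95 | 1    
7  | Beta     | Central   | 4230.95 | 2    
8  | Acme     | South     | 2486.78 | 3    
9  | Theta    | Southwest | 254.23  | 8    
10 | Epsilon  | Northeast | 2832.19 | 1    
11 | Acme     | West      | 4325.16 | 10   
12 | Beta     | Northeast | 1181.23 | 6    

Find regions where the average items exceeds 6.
SELECT region, AVG(items)
FROM orders
GROUP BY region
HAVING AVG(items) > 6

Result:
  Central: avg=6.67
  West: avg=7.00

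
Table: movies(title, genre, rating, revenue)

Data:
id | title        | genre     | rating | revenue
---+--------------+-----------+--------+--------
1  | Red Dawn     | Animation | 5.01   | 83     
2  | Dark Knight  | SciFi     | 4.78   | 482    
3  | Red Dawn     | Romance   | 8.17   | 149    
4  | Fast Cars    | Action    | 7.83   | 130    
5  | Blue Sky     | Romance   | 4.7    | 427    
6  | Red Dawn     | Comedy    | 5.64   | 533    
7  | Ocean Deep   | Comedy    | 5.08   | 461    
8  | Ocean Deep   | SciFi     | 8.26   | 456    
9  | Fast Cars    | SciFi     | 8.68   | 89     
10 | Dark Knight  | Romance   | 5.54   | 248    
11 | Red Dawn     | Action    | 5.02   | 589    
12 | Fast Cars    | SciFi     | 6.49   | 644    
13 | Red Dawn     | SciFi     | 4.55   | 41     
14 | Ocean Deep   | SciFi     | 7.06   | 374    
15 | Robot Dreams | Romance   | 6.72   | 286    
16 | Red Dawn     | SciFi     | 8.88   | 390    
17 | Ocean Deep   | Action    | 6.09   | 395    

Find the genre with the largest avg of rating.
SELECT genre, AVG(rating) as val
FROM movies
GROUP BY genre
ORDER BY val DESC
LIMIT 1

Result: SciFi with avg(rating) = 6.96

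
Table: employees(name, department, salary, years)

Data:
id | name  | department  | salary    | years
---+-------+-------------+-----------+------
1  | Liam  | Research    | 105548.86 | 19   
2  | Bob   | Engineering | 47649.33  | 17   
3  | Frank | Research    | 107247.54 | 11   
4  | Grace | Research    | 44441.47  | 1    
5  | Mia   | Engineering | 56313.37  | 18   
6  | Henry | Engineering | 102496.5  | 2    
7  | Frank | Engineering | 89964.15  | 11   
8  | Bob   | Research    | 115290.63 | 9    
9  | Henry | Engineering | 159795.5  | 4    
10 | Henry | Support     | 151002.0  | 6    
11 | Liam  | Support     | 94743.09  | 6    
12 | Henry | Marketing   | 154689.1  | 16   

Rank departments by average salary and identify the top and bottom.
SELECT department, AVG(salary)
FROM employees
GROUP BY department
ORDER BY AVG(salary)

All groups:
  Engineering: 91243.77
  Research: 93132.13
  Support: 122872.55
  Marketing: 154689.10

Highest: Marketing (154689.10)
Lowest: Engineering (91243.77)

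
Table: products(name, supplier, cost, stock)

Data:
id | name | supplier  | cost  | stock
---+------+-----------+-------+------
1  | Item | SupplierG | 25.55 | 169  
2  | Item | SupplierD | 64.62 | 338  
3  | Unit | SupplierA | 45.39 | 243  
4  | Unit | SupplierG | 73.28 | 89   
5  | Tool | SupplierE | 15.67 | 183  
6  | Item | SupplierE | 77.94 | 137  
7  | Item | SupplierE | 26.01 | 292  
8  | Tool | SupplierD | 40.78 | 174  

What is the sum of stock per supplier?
SELECT supplier, SUM(stock) as result
FROM products
GROUP BY supplier

Result:
  SupplierA: 243
  SupplierD: 512
  SupplierE: 612
  SupplierG: 258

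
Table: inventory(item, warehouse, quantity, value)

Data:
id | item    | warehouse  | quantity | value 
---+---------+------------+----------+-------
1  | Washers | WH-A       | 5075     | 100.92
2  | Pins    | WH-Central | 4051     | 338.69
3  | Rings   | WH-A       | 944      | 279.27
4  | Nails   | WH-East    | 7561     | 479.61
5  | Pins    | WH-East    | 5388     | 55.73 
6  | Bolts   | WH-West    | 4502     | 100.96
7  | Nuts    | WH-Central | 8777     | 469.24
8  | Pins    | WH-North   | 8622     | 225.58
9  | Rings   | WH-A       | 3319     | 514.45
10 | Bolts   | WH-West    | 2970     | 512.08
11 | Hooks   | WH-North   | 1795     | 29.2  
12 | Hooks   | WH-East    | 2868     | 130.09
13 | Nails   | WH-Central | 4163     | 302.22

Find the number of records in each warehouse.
SELECT warehouse, COUNT(*) as count
FROM inventory
GROUP BY warehouse

Result:
  WH-A: 3
  WH-Central: 3
  WH-East: 3
  WH-North: 2
  WH-West: 2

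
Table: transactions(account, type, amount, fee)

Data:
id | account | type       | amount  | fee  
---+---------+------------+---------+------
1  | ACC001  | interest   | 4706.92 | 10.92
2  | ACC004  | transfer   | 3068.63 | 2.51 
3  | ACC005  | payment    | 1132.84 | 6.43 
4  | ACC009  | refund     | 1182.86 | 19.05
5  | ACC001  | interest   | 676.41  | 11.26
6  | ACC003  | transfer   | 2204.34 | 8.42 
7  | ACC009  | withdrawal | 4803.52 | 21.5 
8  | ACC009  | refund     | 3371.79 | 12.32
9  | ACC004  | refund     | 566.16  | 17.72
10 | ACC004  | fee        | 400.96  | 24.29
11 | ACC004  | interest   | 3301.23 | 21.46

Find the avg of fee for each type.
SELECT type, AVG(fee) as result
FROM transactions
GROUP BY type

Result:
  fee: 24.29
  interest: 14.55
  payment: 6.43
  refund: 16.36
  transfer: 5.47
  withdrawal: 21.50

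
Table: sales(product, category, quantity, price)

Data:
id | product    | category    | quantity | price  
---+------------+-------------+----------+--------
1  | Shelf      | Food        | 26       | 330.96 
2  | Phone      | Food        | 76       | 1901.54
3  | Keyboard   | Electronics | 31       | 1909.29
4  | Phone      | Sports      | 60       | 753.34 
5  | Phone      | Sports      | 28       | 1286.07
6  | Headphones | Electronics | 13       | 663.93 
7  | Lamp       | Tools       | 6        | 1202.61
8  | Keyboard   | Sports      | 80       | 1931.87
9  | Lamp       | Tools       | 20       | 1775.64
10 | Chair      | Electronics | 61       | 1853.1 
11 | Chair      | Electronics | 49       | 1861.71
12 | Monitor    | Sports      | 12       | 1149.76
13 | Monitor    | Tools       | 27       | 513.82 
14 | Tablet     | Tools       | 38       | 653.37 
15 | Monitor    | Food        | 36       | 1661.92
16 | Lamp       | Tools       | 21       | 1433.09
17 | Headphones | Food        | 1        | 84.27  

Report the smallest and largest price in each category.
SELECT category, MIN(price), MAX(price)
FROM sales
GROUP BY category

Result:
  Electronics: min=663.93, max=1909.29
  Food: min=84.27, max=1901.54
  Sports: min=753.34, max=1931.87
  Tools: min=513.82, max=1775.64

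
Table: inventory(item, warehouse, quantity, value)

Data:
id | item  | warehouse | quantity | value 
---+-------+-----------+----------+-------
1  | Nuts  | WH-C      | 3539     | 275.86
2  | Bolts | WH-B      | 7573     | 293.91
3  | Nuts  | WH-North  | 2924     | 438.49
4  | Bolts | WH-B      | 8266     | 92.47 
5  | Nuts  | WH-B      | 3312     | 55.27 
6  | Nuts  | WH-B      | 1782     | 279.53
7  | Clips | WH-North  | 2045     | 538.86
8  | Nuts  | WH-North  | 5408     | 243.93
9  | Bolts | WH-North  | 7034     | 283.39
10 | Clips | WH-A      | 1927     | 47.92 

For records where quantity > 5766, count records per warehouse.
SELECT warehouse, COUNT(*)
FROM inventory
WHERE quantity > 5766
GROUP BY warehouse

Note: WHERE filters rows before grouping.

Result:
  WH-B: 2
  WH-North: 1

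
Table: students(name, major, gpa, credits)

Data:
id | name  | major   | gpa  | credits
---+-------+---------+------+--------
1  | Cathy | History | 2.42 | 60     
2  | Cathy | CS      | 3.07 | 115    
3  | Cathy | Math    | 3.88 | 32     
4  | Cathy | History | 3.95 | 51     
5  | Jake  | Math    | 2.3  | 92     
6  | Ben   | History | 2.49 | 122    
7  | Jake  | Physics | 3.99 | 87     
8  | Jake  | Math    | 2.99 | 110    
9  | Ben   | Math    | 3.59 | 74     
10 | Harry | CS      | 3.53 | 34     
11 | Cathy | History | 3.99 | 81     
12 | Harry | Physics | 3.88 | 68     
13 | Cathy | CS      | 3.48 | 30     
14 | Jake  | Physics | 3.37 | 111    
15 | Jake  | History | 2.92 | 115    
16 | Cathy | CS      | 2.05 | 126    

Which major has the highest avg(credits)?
SELECT major, AVG(credits) as val
FROM students
GROUP BY major
ORDER BY val DESC
LIMIT 1

Result: Physics with avg(credits) = 88.67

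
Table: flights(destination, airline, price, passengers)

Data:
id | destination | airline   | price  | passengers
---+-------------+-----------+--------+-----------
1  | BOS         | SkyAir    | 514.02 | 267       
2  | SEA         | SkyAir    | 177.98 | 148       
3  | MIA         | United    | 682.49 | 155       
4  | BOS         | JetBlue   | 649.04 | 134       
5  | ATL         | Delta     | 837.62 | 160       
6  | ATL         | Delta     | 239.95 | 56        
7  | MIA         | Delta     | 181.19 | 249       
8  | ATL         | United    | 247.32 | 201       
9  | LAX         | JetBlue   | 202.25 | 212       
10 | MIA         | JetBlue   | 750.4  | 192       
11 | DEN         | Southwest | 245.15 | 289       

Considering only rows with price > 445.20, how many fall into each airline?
SELECT airline, COUNT(*)
FROM flights
WHERE price > 445.20
GROUP BY airline

Note: WHERE filters rows before grouping.

Result:
  Delta: 1
  JetBlue: 2
  SkyAir: 1
  United: 1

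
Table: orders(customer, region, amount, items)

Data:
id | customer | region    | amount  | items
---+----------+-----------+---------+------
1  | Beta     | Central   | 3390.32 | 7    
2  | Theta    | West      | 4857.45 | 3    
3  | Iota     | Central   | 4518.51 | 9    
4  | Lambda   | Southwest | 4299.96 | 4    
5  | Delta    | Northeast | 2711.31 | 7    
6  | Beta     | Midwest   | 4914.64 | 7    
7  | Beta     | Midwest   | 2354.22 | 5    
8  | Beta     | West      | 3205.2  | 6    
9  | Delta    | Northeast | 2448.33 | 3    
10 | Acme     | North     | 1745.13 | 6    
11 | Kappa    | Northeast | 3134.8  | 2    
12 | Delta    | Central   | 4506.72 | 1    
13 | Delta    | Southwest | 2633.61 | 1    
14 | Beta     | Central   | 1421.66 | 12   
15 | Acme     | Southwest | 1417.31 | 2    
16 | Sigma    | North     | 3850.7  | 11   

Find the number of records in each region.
SELECT region, COUNT(*) as count
FROM orders
GROUP BY region

Result:
  Central: 4
  Midwest: 2
  North: 2
  Northeast: 3
  Southwest: 3
  West: 2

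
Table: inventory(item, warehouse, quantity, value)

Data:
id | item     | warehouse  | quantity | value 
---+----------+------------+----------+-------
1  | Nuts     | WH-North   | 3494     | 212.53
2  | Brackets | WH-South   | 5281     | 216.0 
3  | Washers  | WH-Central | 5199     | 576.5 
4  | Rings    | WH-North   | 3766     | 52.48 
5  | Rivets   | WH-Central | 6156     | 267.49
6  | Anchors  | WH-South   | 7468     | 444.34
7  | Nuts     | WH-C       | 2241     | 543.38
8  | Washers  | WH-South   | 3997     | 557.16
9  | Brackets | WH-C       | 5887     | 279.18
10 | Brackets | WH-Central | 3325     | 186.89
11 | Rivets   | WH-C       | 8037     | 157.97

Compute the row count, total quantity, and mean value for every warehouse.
SELECT warehouse,
       COUNT(*) as cnt,
       SUM(quantity) as total_quantity,
       AVG(value) as avg_value
FROM inventory
GROUP BY warehouse

Result:
  WH-C: 3 records, 16165 total quantity, 326.84 avg value
  WH-Central: 3 records, 14680 total quantity, 343.63 avg value
  WH-North: 2 records, 7260 total quantity, 132.51 avg value
  WH-South: 3 records, 16746 total quantity, 405.83 avg value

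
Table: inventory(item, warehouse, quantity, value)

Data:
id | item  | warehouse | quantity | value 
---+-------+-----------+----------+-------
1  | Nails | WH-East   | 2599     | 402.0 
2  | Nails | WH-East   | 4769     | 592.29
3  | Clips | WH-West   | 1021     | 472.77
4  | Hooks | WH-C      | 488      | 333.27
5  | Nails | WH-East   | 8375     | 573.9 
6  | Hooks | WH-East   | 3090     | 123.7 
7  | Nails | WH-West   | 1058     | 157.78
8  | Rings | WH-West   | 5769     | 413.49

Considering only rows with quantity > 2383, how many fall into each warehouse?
SELECT warehouse, COUNT(*)
FROM inventory
WHERE quantity > 2383
GROUP BY warehouse

Note: WHERE filters rows before grouping.

Result:
  WH-East: 4
  WH-West: 1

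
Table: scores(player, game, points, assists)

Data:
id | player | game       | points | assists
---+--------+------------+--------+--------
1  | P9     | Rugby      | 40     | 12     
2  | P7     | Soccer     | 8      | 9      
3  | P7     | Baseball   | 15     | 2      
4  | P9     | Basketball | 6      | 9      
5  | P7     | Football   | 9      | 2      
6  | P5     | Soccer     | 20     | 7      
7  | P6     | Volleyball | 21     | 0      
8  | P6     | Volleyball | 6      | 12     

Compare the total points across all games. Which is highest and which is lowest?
SELECT game, SUM(points)
FROM scores
GROUP BY game
ORDER BY SUM(points)

All groups:
  Basketball: 6
  Football: 9
  Baseball: 15
  Volleyball: 27
  Soccer: 28
  Rugby: 40

Highest: Rugby (40)
Lowest: Basketball (6)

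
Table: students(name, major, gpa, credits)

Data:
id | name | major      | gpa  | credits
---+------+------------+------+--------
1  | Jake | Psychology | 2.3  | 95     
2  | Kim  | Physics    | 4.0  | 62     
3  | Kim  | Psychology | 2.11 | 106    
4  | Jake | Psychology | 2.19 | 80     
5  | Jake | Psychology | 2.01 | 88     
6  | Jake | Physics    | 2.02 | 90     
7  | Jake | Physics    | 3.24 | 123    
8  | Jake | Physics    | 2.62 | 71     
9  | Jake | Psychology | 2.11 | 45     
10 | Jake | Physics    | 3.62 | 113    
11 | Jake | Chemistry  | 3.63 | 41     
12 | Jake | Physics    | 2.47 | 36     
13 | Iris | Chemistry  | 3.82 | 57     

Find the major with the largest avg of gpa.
SELECT major, AVG(gpa) as val
FROM students
GROUP BY major
ORDER BY val DESC
LIMIT 1

Result: Chemistry with avg(gpa) = 3.73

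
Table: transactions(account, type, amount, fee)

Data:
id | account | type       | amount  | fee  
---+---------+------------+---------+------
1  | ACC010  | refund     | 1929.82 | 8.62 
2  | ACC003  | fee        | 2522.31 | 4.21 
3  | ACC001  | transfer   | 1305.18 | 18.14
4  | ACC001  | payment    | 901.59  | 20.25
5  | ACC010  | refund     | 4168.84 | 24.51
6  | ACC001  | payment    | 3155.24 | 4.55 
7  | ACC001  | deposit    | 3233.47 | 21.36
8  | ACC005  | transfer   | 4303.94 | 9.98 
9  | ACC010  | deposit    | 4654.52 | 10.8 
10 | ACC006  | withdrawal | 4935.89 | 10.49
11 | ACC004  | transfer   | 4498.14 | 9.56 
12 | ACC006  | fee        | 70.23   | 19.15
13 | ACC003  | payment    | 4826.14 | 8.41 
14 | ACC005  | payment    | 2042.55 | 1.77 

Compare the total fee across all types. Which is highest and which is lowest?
SELECT type, SUM(fee)
FROM transactions
GROUP BY type
ORDER BY SUM(fee)

All groups:
  withdrawal: 10.49
  fee: 23.36
  deposit: 32.16
  refund: 33.13
  payment: 34.98
  transfer: 37.68

Highest: transfer (37.68)
Lowest: withdrawal (10.49)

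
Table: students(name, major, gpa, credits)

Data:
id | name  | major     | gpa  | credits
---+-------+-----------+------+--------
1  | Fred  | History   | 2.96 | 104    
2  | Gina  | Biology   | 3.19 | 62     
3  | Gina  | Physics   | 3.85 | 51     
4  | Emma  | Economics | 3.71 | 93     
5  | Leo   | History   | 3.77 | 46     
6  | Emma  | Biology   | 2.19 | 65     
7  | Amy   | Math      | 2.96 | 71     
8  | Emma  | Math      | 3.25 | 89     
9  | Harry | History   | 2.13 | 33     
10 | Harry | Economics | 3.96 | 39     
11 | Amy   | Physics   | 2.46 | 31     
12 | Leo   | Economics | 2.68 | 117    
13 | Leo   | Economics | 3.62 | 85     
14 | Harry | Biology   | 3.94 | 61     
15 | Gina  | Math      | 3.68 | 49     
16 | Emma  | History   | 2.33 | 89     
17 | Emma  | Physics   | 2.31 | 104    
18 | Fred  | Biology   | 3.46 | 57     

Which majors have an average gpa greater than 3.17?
SELECT major, AVG(gpa)
FROM students
GROUP BY major
HAVING AVG(gpa) > 3.17

Result:
  Biology: avg=3.20
  Economics: avg=3.49
  Math: avg=3.30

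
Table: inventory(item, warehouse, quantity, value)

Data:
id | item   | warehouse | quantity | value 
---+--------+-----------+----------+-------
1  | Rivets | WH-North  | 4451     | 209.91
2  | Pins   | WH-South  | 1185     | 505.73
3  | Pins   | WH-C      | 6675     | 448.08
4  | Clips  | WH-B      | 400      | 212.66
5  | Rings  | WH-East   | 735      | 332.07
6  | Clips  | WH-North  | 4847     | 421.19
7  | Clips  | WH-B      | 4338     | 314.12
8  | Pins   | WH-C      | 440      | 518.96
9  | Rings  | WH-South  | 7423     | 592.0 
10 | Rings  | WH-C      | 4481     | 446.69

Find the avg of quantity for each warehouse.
SELECT warehouse, AVG(quantity) as result
FROM inventory
GROUP BY warehouse

Result:
  WH-B: 2369.00
  WH-C: 3865.33
  WH-East: 735.00
  WH-North: 4649.00
  WH-South: 4304.00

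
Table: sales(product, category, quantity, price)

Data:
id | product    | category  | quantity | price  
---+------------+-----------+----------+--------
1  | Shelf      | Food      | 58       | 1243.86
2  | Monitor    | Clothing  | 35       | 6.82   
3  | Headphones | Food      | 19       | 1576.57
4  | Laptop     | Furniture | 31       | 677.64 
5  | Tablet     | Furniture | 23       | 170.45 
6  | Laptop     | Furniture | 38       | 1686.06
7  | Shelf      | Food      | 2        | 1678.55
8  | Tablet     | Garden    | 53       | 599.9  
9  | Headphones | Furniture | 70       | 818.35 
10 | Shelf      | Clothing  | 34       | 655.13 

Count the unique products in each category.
SELECT category, COUNT(DISTINCT product)
FROM sales
GROUP BY category

Result:
  Clothing: 2 distinct
  Food: 2 distinct
  Furniture: 3 distinct
  Garden: 1 distinct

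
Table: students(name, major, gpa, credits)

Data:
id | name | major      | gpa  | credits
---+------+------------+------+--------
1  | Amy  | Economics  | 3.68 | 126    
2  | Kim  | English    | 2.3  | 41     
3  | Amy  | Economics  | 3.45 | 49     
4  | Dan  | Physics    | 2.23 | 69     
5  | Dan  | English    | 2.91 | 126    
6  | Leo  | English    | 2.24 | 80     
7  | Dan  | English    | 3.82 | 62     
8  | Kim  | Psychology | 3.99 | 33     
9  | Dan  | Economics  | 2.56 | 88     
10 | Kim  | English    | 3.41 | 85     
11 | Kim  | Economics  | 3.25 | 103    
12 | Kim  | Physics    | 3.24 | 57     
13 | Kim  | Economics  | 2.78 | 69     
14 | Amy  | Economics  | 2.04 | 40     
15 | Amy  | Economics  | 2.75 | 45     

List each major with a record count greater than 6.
SELECT major, COUNT(*) as cnt
FROM students
GROUP BY major
HAVING COUNT(*) > 6

Result:
  Economics: 7

Note: HAVING filters groups after aggregation, WHERE filters rows before.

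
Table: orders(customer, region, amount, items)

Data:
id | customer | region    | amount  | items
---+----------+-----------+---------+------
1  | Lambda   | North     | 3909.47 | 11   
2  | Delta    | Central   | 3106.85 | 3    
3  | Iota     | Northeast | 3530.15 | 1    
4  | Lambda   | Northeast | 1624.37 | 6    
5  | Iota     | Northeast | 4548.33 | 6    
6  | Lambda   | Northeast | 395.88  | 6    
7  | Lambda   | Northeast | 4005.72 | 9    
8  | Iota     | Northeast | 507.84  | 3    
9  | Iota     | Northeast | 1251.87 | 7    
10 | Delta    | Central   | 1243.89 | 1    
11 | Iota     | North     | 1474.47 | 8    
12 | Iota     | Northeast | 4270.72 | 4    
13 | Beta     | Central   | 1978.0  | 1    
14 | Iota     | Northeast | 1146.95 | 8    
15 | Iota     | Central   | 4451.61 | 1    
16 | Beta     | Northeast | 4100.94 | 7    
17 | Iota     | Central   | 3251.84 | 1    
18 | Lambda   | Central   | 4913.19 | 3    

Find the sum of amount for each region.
SELECT region, SUM(amount) as result
FROM orders
GROUP BY region

Result:
  Central: 18945.38
  North: 5383.94
  Northeast: 25382.77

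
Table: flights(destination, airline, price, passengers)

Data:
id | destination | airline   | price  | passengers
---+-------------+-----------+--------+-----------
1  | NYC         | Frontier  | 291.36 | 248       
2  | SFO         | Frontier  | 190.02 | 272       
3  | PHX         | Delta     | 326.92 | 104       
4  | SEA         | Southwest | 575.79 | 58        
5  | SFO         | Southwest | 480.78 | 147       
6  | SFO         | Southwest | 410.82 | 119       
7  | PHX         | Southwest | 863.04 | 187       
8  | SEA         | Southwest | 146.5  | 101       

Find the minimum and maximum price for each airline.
SELECT airline, MIN(price), MAX(price)
FROM flights
GROUP BY airline

Result:
  Delta: min=326.92, max=326.92
  Frontier: min=190.02, max=291.36
  Southwest: min=146.50, max=863.04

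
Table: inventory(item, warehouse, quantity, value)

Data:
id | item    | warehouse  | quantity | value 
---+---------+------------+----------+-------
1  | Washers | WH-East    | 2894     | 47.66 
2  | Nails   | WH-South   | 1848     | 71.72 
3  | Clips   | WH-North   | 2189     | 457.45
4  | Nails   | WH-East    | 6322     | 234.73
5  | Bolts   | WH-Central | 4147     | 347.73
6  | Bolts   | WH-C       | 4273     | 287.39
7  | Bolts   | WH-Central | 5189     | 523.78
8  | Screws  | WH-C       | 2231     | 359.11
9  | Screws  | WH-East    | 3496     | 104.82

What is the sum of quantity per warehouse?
SELECT warehouse, SUM(quantity) as result
FROM inventory
GROUP BY warehouse

Result:
  WH-C: 6504
  WH-Central: 9336
  WH-East: 12712
  WH-North: 2189
  WH-South: 1848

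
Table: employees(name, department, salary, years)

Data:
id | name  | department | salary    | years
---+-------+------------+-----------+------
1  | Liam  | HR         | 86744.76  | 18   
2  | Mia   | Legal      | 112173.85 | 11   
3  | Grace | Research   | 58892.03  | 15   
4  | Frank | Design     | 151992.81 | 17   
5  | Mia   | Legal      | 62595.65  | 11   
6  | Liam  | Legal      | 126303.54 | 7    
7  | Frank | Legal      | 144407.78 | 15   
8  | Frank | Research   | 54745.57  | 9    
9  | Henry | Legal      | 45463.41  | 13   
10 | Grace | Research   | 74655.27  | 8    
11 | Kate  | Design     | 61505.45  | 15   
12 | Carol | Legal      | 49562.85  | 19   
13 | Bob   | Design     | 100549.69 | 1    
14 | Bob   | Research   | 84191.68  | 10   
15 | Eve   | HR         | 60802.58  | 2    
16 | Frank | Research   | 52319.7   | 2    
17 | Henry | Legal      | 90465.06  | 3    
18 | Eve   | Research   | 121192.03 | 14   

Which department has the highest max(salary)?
SELECT department, MAX(salary) as val
FROM employees
GROUP BY department
ORDER BY val DESC
LIMIT 1

Result: Design with max(salary) = 151992.81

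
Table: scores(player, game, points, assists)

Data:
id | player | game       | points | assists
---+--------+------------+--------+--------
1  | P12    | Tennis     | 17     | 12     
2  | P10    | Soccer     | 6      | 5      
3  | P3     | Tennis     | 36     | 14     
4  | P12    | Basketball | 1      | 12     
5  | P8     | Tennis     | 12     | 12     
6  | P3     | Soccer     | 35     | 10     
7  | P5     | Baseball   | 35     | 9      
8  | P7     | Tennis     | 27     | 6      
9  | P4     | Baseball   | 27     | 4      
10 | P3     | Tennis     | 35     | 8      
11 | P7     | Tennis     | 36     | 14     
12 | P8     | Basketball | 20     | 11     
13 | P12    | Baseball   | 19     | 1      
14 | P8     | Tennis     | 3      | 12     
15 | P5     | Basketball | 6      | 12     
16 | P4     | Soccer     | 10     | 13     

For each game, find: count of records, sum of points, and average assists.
SELECT game,
       COUNT(*) as cnt,
       SUM(points) as total_points,
       AVG(assists) as avg_assists
FROM scores
GROUP BY game

Result:
  Baseball: 3 records, 81 total points, 4.67 avg assists
  Basketball: 3 records, 27 total points, 11.67 avg assists
  Soccer: 3 records, 51 total points, 9.33 avg assists
  Tennis: 7 records, 166 total points, 11.14 avg assists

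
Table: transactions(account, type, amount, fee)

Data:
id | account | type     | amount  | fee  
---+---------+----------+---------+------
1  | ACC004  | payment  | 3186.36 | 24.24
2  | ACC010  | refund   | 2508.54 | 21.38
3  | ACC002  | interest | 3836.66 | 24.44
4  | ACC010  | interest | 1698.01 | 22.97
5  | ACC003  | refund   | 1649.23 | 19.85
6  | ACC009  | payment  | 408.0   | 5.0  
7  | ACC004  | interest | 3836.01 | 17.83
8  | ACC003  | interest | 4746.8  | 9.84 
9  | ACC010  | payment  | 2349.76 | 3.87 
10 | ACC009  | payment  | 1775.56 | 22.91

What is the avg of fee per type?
SELECT type, AVG(fee) as result
FROM transactions
GROUP BY type

Result:
  interest: 18.77
  payment: 14.01
  refund: 20.62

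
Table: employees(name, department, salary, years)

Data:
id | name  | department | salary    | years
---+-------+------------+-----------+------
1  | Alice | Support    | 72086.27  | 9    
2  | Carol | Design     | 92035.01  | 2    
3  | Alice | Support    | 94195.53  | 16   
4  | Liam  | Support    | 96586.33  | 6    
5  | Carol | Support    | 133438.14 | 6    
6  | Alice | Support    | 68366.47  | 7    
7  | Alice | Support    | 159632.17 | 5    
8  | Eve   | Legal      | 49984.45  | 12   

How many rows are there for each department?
SELECT department, COUNT(*) as count
FROM employees
GROUP BY department

Result:
  Design: 1
  Legal: 1
  Support: 6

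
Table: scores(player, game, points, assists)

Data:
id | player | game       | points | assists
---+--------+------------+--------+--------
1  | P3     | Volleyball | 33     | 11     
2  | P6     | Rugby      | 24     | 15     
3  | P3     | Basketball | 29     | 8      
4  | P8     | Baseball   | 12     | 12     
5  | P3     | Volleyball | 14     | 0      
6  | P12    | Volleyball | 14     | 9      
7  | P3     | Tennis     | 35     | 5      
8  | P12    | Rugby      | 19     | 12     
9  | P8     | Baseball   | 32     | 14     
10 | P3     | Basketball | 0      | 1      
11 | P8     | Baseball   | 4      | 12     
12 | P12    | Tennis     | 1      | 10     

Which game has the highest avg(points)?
SELECT game, AVG(points) as val
FROM scores
GROUP BY game
ORDER BY val DESC
LIMIT 1

Result: Rugby with avg(points) = 21.50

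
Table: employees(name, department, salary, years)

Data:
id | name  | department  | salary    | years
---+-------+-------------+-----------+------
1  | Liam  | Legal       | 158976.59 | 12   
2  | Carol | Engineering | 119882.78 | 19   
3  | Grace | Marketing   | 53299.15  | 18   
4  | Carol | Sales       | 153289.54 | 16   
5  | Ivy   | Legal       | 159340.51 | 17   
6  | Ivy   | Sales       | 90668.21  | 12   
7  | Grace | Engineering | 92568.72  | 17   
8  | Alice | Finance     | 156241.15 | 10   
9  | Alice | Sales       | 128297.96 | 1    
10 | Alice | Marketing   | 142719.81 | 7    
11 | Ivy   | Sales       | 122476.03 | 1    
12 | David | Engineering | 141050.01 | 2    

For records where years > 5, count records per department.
SELECT department, COUNT(*)
FROM employees
WHERE years > 5
GROUP BY department

Note: WHERE filters rows before grouping.

Result:
  Engineering: 2
  Finance: 1
  Legal: 2
  Marketing: 2
  Sales: 2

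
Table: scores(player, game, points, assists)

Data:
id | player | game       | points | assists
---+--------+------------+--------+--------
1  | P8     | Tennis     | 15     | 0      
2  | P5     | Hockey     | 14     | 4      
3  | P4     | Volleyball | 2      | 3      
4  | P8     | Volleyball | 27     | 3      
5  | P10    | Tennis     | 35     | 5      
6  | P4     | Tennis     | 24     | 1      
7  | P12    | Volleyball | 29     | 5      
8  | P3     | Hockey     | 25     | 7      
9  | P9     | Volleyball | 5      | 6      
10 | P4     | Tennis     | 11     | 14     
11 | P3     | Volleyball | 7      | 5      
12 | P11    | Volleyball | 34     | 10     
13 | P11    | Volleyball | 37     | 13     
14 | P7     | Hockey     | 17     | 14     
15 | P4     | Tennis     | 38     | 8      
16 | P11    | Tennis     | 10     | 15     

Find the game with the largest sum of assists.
SELECT game, SUM(assists) as val
FROM scores
GROUP BY game
ORDER BY val DESC
LIMIT 1

Result: Volleyball with sum(assists) = 45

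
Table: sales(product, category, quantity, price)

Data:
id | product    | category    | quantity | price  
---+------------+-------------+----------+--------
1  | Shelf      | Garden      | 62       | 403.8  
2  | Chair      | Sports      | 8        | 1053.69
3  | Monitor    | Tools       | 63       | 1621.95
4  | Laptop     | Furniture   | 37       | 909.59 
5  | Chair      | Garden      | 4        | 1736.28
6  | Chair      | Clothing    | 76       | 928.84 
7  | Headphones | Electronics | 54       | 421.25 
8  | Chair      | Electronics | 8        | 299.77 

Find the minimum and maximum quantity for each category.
SELECT category, MIN(quantity), MAX(quantity)
FROM sales
GROUP BY category

Result:
  Clothing: min=76, max=76
  Electronics: min=8, max=54
  Furniture: min=37, max=37
  Garden: min=4, max=62
  Sports: min=8, max=8
  Tools: min=63, max=63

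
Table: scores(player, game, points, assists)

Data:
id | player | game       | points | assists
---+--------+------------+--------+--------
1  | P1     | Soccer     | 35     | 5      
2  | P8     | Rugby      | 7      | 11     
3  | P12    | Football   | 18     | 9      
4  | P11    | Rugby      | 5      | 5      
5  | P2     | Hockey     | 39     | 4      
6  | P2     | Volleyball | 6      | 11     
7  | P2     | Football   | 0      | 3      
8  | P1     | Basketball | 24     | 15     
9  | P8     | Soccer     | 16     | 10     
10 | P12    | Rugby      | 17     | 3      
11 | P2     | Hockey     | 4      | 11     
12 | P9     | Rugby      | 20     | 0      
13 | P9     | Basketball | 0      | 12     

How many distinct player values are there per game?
SELECT game, COUNT(DISTINCT player)
FROM scores
GROUP BY game

Result:
  Basketball: 2 distinct
  Football: 2 distinct
  Hockey: 1 distinct
  Rugby: 4 distinct
  Soccer: 2 distinct
  Volleyball: 1 distinct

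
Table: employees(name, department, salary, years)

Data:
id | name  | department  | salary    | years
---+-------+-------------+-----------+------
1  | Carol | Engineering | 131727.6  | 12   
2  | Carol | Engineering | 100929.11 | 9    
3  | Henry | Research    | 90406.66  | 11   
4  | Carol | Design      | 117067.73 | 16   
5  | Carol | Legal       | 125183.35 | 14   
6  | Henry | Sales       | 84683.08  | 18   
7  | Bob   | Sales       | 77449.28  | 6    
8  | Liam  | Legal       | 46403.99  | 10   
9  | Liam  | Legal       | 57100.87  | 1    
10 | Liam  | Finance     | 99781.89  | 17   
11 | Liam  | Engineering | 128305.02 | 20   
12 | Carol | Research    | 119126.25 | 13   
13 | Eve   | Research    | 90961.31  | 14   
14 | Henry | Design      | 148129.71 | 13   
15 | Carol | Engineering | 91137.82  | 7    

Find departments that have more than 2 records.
SELECT department, COUNT(*) as cnt
FROM employees
GROUP BY department
HAVING COUNT(*) > 2

Result:
  Engineering: 4
  Legal: 3
  Research: 3

Note: HAVING filters groups after aggregation, WHERE filters rows before.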